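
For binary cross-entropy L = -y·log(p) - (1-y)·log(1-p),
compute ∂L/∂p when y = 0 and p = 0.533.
∂L/∂p = 2.141

∂L/∂p = -y/p + (1-y)/(1-p) = 0 + 1/0.467 = 2.141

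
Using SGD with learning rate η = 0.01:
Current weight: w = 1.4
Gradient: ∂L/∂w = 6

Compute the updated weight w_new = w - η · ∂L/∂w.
w_new = 1.34

w_new = w - η·∂L/∂w = 1.4 - 0.01×(6) = 1.4 - (0.06) = 1.34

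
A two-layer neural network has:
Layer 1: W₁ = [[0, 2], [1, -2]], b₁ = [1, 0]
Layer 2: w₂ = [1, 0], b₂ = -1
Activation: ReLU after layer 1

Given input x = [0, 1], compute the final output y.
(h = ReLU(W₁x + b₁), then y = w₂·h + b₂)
y = 2

Layer 1 pre-activation: z₁ = [3, -2]
After ReLU: h = [3, 0]
Layer 2 output: y = 1×3 + 0×0 + -1 = 2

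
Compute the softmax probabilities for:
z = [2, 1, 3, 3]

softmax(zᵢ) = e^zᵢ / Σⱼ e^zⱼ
p = [0.147, 0.0541, 0.3995, 0.3995]

exp(z) = [7.389, 2.718, 20.09, 20.09]
Sum = 50.28
p = [0.147, 0.0541, 0.3995, 0.3995]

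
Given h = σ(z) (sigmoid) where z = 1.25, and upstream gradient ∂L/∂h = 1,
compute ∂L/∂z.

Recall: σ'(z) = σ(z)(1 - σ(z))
∂L/∂z = 0.1731

σ(1.25) = 0.7773
σ'(1.25) = σ(1.25)(1 - σ(1.25)) = 0.7773 × 0.2227 = 0.1731
∂L/∂z = ∂L/∂h · σ'(z) = 1 × 0.1731 = 0.1731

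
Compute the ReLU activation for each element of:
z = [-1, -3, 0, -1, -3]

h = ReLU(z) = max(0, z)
h = [0, 0, 0, 0, 0]

ReLU applied element-wise: max(0,-1)=0, max(0,-3)=0, max(0,0)=0, max(0,-1)=0, max(0,-3)=0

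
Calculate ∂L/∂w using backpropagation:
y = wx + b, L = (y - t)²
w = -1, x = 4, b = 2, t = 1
∂L/∂w = -24

y = wx + b = (-1)(4) + 2 = -2
∂L/∂y = 2(y - t) = 2(-2 - 1) = -6
∂y/∂w = x = 4
∂L/∂w = ∂L/∂y · ∂y/∂w = -6 × 4 = -24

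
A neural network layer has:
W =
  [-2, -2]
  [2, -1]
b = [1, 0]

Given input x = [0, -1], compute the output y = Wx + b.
y = [3, 1]

Wx = [-2×0 + -2×-1, 2×0 + -1×-1]
   = [2, 1]
y = Wx + b = [2 + 1, 1 + 0] = [3, 1]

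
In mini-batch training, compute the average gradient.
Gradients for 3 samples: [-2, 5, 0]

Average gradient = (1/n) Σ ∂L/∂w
Average gradient = 1

Average = (1/3)(-2 + 5 + 0) = 3/3 = 1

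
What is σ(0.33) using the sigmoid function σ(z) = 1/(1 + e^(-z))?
0.5818

sigmoid(0.33) = 1/(1 + e^(-0.33)) = 1/(1 + 0.7189) = 0.5818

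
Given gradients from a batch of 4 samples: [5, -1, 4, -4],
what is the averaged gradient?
Average gradient = 1

Average = (1/4)(5 + -1 + 4 + -4) = 4/4 = 1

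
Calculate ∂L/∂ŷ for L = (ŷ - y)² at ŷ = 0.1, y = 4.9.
∂L/∂ŷ = -9.6

∂L/∂ŷ = 2(ŷ - y) = 2(0.1 - 4.9) = 2(-4.8) = -9.6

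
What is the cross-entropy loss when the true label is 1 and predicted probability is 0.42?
L = 0.8675

L = -1·log(0.42) - 0·log(0.58) = -log(0.42) = 0.8675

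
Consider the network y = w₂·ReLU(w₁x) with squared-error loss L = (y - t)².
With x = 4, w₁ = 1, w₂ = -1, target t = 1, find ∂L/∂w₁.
∂L/∂w₁ = 40

Forward pass:
z = w₁x = 1×4 = 4
h = ReLU(4) = 4
y = w₂h = -1×4 = -4

Backward pass:
∂L/∂y = 2(y - t) = 2(-4 - 1) = -10
∂y/∂h = w₂ = -1
∂h/∂z = 1 (ReLU derivative)
∂z/∂w₁ = x = 4

∂L/∂w₁ = -10 × -1 × 1 × 4 = 40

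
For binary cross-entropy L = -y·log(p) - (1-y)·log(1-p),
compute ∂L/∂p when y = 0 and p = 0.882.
∂L/∂p = 8.475

∂L/∂p = -y/p + (1-y)/(1-p) = 0 + 1/0.118 = 8.475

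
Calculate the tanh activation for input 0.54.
0.493

tanh(0.54) = (e^(0.54) - e^(-0.54))/(e^(0.54) + e^(-0.54)) = 0.493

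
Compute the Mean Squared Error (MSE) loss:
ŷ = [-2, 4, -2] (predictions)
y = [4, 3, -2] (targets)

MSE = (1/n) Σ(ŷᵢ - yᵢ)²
MSE = 12.33

MSE = (1/3)((-2-4)² + (4-3)² + (-2--2)²) = (1/3)(36 + 1 + 0) = 12.33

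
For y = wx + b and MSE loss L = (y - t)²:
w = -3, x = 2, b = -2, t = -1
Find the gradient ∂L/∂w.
∂L/∂w = -28

y = wx + b = (-3)(2) + -2 = -8
∂L/∂y = 2(y - t) = 2(-8 - -1) = -14
∂y/∂w = x = 2
∂L/∂w = ∂L/∂y · ∂y/∂w = -14 × 2 = -28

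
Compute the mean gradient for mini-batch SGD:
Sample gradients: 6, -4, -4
Average gradient = -0.6667

Average = (1/3)(6 + -4 + -4) = -2/3 = -0.6667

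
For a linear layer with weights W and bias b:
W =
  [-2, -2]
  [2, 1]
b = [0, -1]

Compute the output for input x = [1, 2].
y = [-6, 3]

Wx = [-2×1 + -2×2, 2×1 + 1×2]
   = [-6, 4]
y = Wx + b = [-6 + 0, 4 + -1] = [-6, 3]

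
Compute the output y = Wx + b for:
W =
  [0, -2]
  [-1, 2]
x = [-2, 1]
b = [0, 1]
y = [-2, 5]

Wx = [0×-2 + -2×1, -1×-2 + 2×1]
   = [-2, 4]
y = Wx + b = [-2 + 0, 4 + 1] = [-2, 5]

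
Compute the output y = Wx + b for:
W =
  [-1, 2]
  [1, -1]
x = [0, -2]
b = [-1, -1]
y = [-5, 1]

Wx = [-1×0 + 2×-2, 1×0 + -1×-2]
   = [-4, 2]
y = Wx + b = [-4 + -1, 2 + -1] = [-5, 1]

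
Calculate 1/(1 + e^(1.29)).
0.2159

sigmoid(-1.29) = 1/(1 + e^(1.29)) = 1/(1 + 3.633) = 0.2159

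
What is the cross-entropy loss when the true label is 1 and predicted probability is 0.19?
L = 1.661

L = -1·log(0.19) - 0·log(0.81) = -log(0.19) = 1.661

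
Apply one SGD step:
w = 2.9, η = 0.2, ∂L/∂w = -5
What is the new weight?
w_new = 3.9

w_new = w - η·∂L/∂w = 2.9 - 0.2×(-5) = 2.9 - (-1) = 3.9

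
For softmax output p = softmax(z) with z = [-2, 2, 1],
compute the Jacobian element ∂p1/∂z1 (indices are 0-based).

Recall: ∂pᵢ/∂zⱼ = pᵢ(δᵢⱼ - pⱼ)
∂p1/∂z1 = 0.201

p = softmax(z) = [0.01321, 0.7214, 0.2654]
p1 = 0.7214

∂p1/∂z1 = p1(1 - p1) = 0.7214 × (1 - 0.7214) = 0.201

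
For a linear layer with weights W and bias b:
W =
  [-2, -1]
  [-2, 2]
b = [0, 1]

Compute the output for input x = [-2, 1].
y = [3, 7]

Wx = [-2×-2 + -1×1, -2×-2 + 2×1]
   = [3, 6]
y = Wx + b = [3 + 0, 6 + 1] = [3, 7]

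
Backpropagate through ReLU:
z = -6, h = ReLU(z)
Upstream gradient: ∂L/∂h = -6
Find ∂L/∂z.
∂L/∂z = 0

h = ReLU(-6) = 0
Since z < 0: ∂h/∂z = 0
∂L/∂z = ∂L/∂h · ∂h/∂z = -6 × 0 = 0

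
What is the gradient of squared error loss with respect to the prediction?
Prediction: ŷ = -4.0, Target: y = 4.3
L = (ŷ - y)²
∂L/∂ŷ = -16.6

∂L/∂ŷ = 2(ŷ - y) = 2(-4.0 - 4.3) = 2(-8.3) = -16.6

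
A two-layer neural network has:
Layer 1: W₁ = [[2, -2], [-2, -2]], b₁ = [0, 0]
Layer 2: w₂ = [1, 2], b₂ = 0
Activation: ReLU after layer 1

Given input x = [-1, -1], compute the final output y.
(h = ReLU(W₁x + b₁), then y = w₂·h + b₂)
y = 8

Layer 1 pre-activation: z₁ = [0, 4]
After ReLU: h = [0, 4]
Layer 2 output: y = 1×0 + 2×4 + 0 = 8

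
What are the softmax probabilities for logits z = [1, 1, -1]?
p = [0.4683, 0.4683, 0.0634]

exp(z) = [2.718, 2.718, 0.3679]
Sum = 5.804
p = [0.4683, 0.4683, 0.0634]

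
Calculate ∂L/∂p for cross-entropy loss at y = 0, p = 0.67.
∂L/∂p = 3.03

∂L/∂p = -y/p + (1-y)/(1-p) = 0 + 1/0.33 = 3.03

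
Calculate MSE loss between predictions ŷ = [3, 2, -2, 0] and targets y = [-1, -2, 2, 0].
MSE = 12

MSE = (1/4)((3--1)² + (2--2)² + (-2-2)² + (0-0)²) = (1/4)(16 + 16 + 16 + 0) = 12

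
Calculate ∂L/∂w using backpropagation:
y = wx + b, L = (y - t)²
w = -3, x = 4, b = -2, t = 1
∂L/∂w = -120

y = wx + b = (-3)(4) + -2 = -14
∂L/∂y = 2(y - t) = 2(-14 - 1) = -30
∂y/∂w = x = 4
∂L/∂w = ∂L/∂y · ∂y/∂w = -30 × 4 = -120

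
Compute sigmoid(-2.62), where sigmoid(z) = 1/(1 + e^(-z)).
0.06786

sigmoid(-2.62) = 1/(1 + e^(2.62)) = 1/(1 + 13.74) = 0.06786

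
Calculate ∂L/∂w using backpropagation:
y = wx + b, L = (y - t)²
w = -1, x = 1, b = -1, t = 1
∂L/∂w = -6

y = wx + b = (-1)(1) + -1 = -2
∂L/∂y = 2(y - t) = 2(-2 - 1) = -6
∂y/∂w = x = 1
∂L/∂w = ∂L/∂y · ∂y/∂w = -6 × 1 = -6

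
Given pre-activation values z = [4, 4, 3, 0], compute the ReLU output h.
h = [4, 4, 3, 0]

ReLU applied element-wise: max(0,4)=4, max(0,4)=4, max(0,3)=3, max(0,0)=0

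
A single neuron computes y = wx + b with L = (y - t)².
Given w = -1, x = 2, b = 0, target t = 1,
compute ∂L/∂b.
∂L/∂b = -6

y = wx + b = (-1)(2) + 0 = -2
∂L/∂y = 2(y - t) = 2(-2 - 1) = -6
∂y/∂b = 1
∂L/∂b = ∂L/∂y · ∂y/∂b = -6 × 1 = -6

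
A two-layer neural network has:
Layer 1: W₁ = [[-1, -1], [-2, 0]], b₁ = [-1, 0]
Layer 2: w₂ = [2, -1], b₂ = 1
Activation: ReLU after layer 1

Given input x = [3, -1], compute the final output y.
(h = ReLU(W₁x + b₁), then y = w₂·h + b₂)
y = 1

Layer 1 pre-activation: z₁ = [-3, -6]
After ReLU: h = [0, 0]
Layer 2 output: y = 2×0 + -1×0 + 1 = 1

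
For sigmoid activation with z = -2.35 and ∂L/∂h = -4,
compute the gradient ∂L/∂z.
∂L/∂z = -0.3179

σ(-2.35) = 0.08707
σ'(-2.35) = σ(-2.35)(1 - σ(-2.35)) = 0.08707 × 0.9129 = 0.07949
∂L/∂z = ∂L/∂h · σ'(z) = -4 × 0.07949 = -0.3179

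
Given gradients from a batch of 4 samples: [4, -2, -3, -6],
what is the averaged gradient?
Average gradient = -1.75

Average = (1/4)(4 + -2 + -3 + -6) = -7/4 = -1.75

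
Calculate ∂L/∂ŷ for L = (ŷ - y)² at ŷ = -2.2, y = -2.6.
∂L/∂ŷ = 0.8

∂L/∂ŷ = 2(ŷ - y) = 2(-2.2 - -2.6) = 2(0.4) = 0.8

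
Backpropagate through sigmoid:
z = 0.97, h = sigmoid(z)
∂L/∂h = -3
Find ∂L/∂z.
∂L/∂z = -0.598

σ(0.97) = 0.7251
σ'(0.97) = σ(0.97)(1 - σ(0.97)) = 0.7251 × 0.2749 = 0.1993
∂L/∂z = ∂L/∂h · σ'(z) = -3 × 0.1993 = -0.598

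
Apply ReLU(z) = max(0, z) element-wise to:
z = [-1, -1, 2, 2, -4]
h = [0, 0, 2, 2, 0]

ReLU applied element-wise: max(0,-1)=0, max(0,-1)=0, max(0,2)=2, max(0,2)=2, max(0,-4)=0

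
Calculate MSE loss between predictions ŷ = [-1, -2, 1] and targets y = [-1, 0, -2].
MSE = 4.333

MSE = (1/3)((-1--1)² + (-2-0)² + (1--2)²) = (1/3)(0 + 4 + 9) = 4.333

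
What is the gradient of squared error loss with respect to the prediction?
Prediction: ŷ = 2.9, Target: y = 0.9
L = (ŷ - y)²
∂L/∂ŷ = 4.0

∂L/∂ŷ = 2(ŷ - y) = 2(2.9 - 0.9) = 2(2.0) = 4.0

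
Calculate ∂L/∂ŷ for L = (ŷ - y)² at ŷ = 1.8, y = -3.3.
∂L/∂ŷ = 10.2

∂L/∂ŷ = 2(ŷ - y) = 2(1.8 - -3.3) = 2(5.1) = 10.2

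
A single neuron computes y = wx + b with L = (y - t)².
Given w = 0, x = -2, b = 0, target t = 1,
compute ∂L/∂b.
∂L/∂b = -2

y = wx + b = (0)(-2) + 0 = 0
∂L/∂y = 2(y - t) = 2(0 - 1) = -2
∂y/∂b = 1
∂L/∂b = ∂L/∂y · ∂y/∂b = -2 × 1 = -2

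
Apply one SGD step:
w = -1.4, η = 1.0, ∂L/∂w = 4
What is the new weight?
w_new = -5.4

w_new = w - η·∂L/∂w = -1.4 - 1.0×(4) = -1.4 - (4) = -5.4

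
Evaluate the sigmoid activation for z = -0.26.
0.4354

sigmoid(-0.26) = 1/(1 + e^(0.26)) = 1/(1 + 1.297) = 0.4354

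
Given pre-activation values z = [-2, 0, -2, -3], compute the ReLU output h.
h = [0, 0, 0, 0]

ReLU applied element-wise: max(0,-2)=0, max(0,0)=0, max(0,-2)=0, max(0,-3)=0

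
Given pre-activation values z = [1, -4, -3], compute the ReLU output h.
h = [1, 0, 0]

ReLU applied element-wise: max(0,1)=1, max(0,-4)=0, max(0,-3)=0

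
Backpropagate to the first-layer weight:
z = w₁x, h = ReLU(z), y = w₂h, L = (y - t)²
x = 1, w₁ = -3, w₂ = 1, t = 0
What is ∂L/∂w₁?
∂L/∂w₁ = 0

Forward pass:
z = w₁x = -3×1 = -3
h = ReLU(-3) = 0
y = w₂h = 1×0 = 0

Backward pass:
∂L/∂y = 2(y - t) = 2(0 - 0) = 0
∂y/∂h = w₂ = 1
∂h/∂z = 0 (ReLU derivative)
∂z/∂w₁ = x = 1

∂L/∂w₁ = 0 × 1 × 0 × 1 = 0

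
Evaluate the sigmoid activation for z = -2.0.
0.1192

sigmoid(-2.0) = 1/(1 + e^(2.0)) = 1/(1 + 7.389) = 0.1192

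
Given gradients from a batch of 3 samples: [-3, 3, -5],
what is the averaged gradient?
Average gradient = -1.667

Average = (1/3)(-3 + 3 + -5) = -5/3 = -1.667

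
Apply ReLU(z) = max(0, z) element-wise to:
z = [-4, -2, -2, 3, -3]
h = [0, 0, 0, 3, 0]

ReLU applied element-wise: max(0,-4)=0, max(0,-2)=0, max(0,-2)=0, max(0,3)=3, max(0,-3)=0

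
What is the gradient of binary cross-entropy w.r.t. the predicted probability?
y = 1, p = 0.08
∂L/∂p = -12.5

∂L/∂p = -y/p + (1-y)/(1-p) = -1/0.08 + 0 = -12.5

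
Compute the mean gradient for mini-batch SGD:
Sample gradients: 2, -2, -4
Average gradient = -1.333

Average = (1/3)(2 + -2 + -4) = -4/3 = -1.333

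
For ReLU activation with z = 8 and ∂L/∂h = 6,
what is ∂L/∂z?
∂L/∂z = 6

h = ReLU(8) = 8
Since z > 0: ∂h/∂z = 1
∂L/∂z = ∂L/∂h · ∂h/∂z = 6 × 1 = 6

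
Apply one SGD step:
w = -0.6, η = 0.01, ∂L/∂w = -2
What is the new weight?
w_new = -0.58

w_new = w - η·∂L/∂w = -0.6 - 0.01×(-2) = -0.6 - (-0.02) = -0.58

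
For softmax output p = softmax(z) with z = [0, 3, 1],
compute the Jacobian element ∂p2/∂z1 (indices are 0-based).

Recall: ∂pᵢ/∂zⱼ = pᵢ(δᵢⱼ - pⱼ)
∂p2/∂z1 = -0.09636

p = softmax(z) = [0.04201, 0.8438, 0.1142]
p2 = 0.1142, p1 = 0.8438

∂p2/∂z1 = -p2 × p1 = -0.1142 × 0.8438 = -0.09636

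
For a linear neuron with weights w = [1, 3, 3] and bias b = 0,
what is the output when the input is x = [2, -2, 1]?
y = -1

y = (1)(2) + (3)(-2) + (3)(1) + 0 = -1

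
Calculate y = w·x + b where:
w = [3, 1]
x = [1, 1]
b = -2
y = 2

y = (3)(1) + (1)(1) + -2 = 2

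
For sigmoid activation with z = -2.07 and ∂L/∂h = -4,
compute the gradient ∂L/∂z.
∂L/∂z = -0.398

σ(-2.07) = 0.112
σ'(-2.07) = σ(-2.07)(1 - σ(-2.07)) = 0.112 × 0.888 = 0.09949
∂L/∂z = ∂L/∂h · σ'(z) = -4 × 0.09949 = -0.398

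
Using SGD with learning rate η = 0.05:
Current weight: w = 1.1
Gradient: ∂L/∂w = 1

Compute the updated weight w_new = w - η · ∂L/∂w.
w_new = 1.05

w_new = w - η·∂L/∂w = 1.1 - 0.05×(1) = 1.1 - (0.05) = 1.05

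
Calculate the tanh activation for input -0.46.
-0.4301

tanh(-0.46) = (e^(-0.46) - e^(0.46))/(e^(-0.46) + e^(0.46)) = -0.4301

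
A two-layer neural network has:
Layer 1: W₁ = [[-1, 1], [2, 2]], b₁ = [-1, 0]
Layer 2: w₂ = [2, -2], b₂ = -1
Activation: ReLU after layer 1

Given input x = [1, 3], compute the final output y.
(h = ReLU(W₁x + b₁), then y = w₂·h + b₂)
y = -15

Layer 1 pre-activation: z₁ = [1, 8]
After ReLU: h = [1, 8]
Layer 2 output: y = 2×1 + -2×8 + -1 = -15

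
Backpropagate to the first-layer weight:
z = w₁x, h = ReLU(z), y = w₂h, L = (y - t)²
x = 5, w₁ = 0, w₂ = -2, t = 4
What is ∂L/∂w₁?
∂L/∂w₁ = 0

Forward pass:
z = w₁x = 0×5 = 0
h = ReLU(0) = 0
y = w₂h = -2×0 = 0

Backward pass:
∂L/∂y = 2(y - t) = 2(0 - 4) = -8
∂y/∂h = w₂ = -2
∂h/∂z = 0 (ReLU derivative)
∂z/∂w₁ = x = 5

∂L/∂w₁ = -8 × -2 × 0 × 5 = 0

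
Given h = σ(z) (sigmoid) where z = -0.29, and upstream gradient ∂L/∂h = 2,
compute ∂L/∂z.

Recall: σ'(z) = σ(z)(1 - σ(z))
∂L/∂z = 0.4896

σ(-0.29) = 0.428
σ'(-0.29) = σ(-0.29)(1 - σ(-0.29)) = 0.428 × 0.572 = 0.2448
∂L/∂z = ∂L/∂h · σ'(z) = 2 × 0.2448 = 0.4896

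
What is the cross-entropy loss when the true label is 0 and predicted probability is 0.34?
L = 0.4155

L = -0·log(0.34) - 1·log(0.66) = -log(0.66) = 0.4155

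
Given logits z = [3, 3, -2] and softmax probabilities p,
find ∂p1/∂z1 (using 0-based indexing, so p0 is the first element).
∂p1/∂z1 = 0.25

p = softmax(z) = [0.4983, 0.4983, 0.003358]
p1 = 0.4983

∂p1/∂z1 = p1(1 - p1) = 0.4983 × (1 - 0.4983) = 0.25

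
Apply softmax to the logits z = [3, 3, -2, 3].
p = [0.3326, 0.3326, 0.0022, 0.3326]

exp(z) = [20.09, 20.09, 0.1353, 20.09]
Sum = 60.39
p = [0.3326, 0.3326, 0.0022, 0.3326]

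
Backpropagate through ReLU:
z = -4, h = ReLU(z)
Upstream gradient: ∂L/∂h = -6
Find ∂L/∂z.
∂L/∂z = 0

h = ReLU(-4) = 0
Since z < 0: ∂h/∂z = 0
∂L/∂z = ∂L/∂h · ∂h/∂z = -6 × 0 = 0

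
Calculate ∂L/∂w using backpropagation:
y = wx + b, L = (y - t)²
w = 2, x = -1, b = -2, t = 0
∂L/∂w = 8

y = wx + b = (2)(-1) + -2 = -4
∂L/∂y = 2(y - t) = 2(-4 - 0) = -8
∂y/∂w = x = -1
∂L/∂w = ∂L/∂y · ∂y/∂w = -8 × -1 = 8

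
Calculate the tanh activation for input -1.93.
-0.9587

tanh(-1.93) = (e^(-1.93) - e^(1.93))/(e^(-1.93) + e^(1.93)) = -0.9587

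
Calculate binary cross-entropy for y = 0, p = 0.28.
L = 0.3285

L = -0·log(0.28) - 1·log(0.72) = -log(0.72) = 0.3285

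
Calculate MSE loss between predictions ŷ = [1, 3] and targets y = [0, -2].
MSE = 13

MSE = (1/2)((1-0)² + (3--2)²) = (1/2)(1 + 25) = 13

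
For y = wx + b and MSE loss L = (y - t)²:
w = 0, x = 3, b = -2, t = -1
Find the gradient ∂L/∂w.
∂L/∂w = -6

y = wx + b = (0)(3) + -2 = -2
∂L/∂y = 2(y - t) = 2(-2 - -1) = -2
∂y/∂w = x = 3
∂L/∂w = ∂L/∂y · ∂y/∂w = -2 × 3 = -6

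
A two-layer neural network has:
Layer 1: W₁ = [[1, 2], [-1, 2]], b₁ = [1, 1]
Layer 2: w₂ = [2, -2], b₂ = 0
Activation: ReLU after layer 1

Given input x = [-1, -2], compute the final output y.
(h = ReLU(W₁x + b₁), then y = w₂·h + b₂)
y = 0

Layer 1 pre-activation: z₁ = [-4, -2]
After ReLU: h = [0, 0]
Layer 2 output: y = 2×0 + -2×0 + 0 = 0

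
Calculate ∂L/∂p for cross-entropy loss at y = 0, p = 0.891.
∂L/∂p = 9.174

∂L/∂p = -y/p + (1-y)/(1-p) = 0 + 1/0.109 = 9.174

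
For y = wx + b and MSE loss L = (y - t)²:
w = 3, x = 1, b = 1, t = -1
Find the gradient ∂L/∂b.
∂L/∂b = 10

y = wx + b = (3)(1) + 1 = 4
∂L/∂y = 2(y - t) = 2(4 - -1) = 10
∂y/∂b = 1
∂L/∂b = ∂L/∂y · ∂y/∂b = 10 × 1 = 10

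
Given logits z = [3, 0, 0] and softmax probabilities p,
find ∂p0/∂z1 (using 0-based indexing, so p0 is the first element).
∂p0/∂z1 = -0.04118

p = softmax(z) = [0.9094, 0.04528, 0.04528]
p0 = 0.9094, p1 = 0.04528

∂p0/∂z1 = -p0 × p1 = -0.9094 × 0.04528 = -0.04118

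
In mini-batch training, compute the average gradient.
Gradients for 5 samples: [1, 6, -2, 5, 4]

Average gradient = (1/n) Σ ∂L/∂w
Average gradient = 2.8

Average = (1/5)(1 + 6 + -2 + 5 + 4) = 14/5 = 2.8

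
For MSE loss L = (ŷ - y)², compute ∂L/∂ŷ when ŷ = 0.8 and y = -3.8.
∂L/∂ŷ = 9.2

∂L/∂ŷ = 2(ŷ - y) = 2(0.8 - -3.8) = 2(4.6) = 9.2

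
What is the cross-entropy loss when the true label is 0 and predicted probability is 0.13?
L = 0.1393

L = -0·log(0.13) - 1·log(0.87) = -log(0.87) = 0.1393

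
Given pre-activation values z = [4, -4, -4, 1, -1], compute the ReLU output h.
h = [4, 0, 0, 1, 0]

ReLU applied element-wise: max(0,4)=4, max(0,-4)=0, max(0,-4)=0, max(0,1)=1, max(0,-1)=0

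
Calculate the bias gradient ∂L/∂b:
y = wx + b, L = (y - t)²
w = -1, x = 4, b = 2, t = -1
∂L/∂b = -2

y = wx + b = (-1)(4) + 2 = -2
∂L/∂y = 2(y - t) = 2(-2 - -1) = -2
∂y/∂b = 1
∂L/∂b = ∂L/∂y · ∂y/∂b = -2 × 1 = -2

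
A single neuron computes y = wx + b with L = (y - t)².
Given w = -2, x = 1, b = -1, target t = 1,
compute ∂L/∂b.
∂L/∂b = -8

y = wx + b = (-2)(1) + -1 = -3
∂L/∂y = 2(y - t) = 2(-3 - 1) = -8
∂y/∂b = 1
∂L/∂b = ∂L/∂y · ∂y/∂b = -8 × 1 = -8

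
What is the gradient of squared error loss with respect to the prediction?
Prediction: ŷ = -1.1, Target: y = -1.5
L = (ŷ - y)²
∂L/∂ŷ = 0.8

∂L/∂ŷ = 2(ŷ - y) = 2(-1.1 - -1.5) = 2(0.4) = 0.8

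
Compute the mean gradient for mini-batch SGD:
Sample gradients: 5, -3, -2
Average gradient = 0

Average = (1/3)(5 + -3 + -2) = 0/3 = 0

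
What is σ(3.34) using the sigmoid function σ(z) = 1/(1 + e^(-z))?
0.9658

sigmoid(3.34) = 1/(1 + e^(-3.34)) = 1/(1 + 0.03544) = 0.9658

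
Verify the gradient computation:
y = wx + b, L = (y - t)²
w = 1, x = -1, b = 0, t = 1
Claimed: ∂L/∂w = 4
Correct

y = (1)(-1) + 0 = -1
∂L/∂y = 2(y - t) = 2(-1 - 1) = -4
∂y/∂w = x = -1
∂L/∂w = -4 × -1 = 4

Claimed value: 4
Correct: The correct gradient is 4.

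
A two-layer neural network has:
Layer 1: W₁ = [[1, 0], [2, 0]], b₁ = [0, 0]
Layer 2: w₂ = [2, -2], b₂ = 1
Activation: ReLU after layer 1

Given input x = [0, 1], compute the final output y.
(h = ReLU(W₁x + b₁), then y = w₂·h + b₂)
y = 1

Layer 1 pre-activation: z₁ = [0, 0]
After ReLU: h = [0, 0]
Layer 2 output: y = 2×0 + -2×0 + 1 = 1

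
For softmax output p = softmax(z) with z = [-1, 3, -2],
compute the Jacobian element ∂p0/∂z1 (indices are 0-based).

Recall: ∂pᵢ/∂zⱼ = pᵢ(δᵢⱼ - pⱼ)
∂p0/∂z1 = -0.01743

p = softmax(z) = [0.01787, 0.9756, 0.006573]
p0 = 0.01787, p1 = 0.9756

∂p0/∂z1 = -p0 × p1 = -0.01787 × 0.9756 = -0.01743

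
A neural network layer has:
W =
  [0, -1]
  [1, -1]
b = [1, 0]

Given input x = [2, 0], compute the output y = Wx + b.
y = [1, 2]

Wx = [0×2 + -1×0, 1×2 + -1×0]
   = [0, 2]
y = Wx + b = [0 + 1, 2 + 0] = [1, 2]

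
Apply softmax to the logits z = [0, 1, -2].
p = [0.2595, 0.7054, 0.0351]

exp(z) = [1, 2.718, 0.1353]
Sum = 3.854
p = [0.2595, 0.7054, 0.0351]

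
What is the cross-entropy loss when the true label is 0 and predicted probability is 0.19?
L = 0.2107

L = -0·log(0.19) - 1·log(0.81) = -log(0.81) = 0.2107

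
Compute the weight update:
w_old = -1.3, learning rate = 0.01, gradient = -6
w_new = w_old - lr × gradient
w_new = -1.24

w_new = w - η·∂L/∂w = -1.3 - 0.01×(-6) = -1.3 - (-0.06) = -1.24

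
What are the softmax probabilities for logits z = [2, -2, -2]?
p = [0.9647, 0.0177, 0.0177]

exp(z) = [7.389, 0.1353, 0.1353]
Sum = 7.66
p = [0.9647, 0.0177, 0.0177]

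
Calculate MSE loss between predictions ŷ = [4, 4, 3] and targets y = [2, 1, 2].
MSE = 4.667

MSE = (1/3)((4-2)² + (4-1)² + (3-2)²) = (1/3)(4 + 9 + 1) = 4.667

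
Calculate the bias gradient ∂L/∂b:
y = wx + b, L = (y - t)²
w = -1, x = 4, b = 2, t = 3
∂L/∂b = -10

y = wx + b = (-1)(4) + 2 = -2
∂L/∂y = 2(y - t) = 2(-2 - 3) = -10
∂y/∂b = 1
∂L/∂b = ∂L/∂y · ∂y/∂b = -10 × 1 = -10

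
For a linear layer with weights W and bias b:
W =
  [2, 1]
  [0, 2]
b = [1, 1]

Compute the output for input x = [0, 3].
y = [4, 7]

Wx = [2×0 + 1×3, 0×0 + 2×3]
   = [3, 6]
y = Wx + b = [3 + 1, 6 + 1] = [4, 7]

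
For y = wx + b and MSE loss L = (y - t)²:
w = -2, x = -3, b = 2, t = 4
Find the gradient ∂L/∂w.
∂L/∂w = -24

y = wx + b = (-2)(-3) + 2 = 8
∂L/∂y = 2(y - t) = 2(8 - 4) = 8
∂y/∂w = x = -3
∂L/∂w = ∂L/∂y · ∂y/∂w = 8 × -3 = -24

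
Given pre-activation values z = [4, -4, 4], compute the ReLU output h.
h = [4, 0, 4]

ReLU applied element-wise: max(0,4)=4, max(0,-4)=0, max(0,4)=4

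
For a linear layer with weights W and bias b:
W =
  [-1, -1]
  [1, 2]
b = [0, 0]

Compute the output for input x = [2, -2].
y = [0, -2]

Wx = [-1×2 + -1×-2, 1×2 + 2×-2]
   = [0, -2]
y = Wx + b = [0 + 0, -2 + 0] = [0, -2]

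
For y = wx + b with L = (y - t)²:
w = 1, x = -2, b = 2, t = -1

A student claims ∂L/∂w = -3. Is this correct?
Incorrect

y = (1)(-2) + 2 = 0
∂L/∂y = 2(y - t) = 2(0 - -1) = 2
∂y/∂w = x = -2
∂L/∂w = 2 × -2 = -4

Claimed value: -3
Incorrect: The correct gradient is -4.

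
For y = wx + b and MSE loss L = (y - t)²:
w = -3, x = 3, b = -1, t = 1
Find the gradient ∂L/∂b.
∂L/∂b = -22

y = wx + b = (-3)(3) + -1 = -10
∂L/∂y = 2(y - t) = 2(-10 - 1) = -22
∂y/∂b = 1
∂L/∂b = ∂L/∂y · ∂y/∂b = -22 × 1 = -22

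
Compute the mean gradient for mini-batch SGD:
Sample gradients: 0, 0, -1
Average gradient = -0.3333

Average = (1/3)(0 + 0 + -1) = -1/3 = -0.3333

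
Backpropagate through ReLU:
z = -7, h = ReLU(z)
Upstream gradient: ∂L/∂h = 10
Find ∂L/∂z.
∂L/∂z = 0

h = ReLU(-7) = 0
Since z < 0: ∂h/∂z = 0
∂L/∂z = ∂L/∂h · ∂h/∂z = 10 × 0 = 0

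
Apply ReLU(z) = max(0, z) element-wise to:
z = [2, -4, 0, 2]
h = [2, 0, 0, 2]

ReLU applied element-wise: max(0,2)=2, max(0,-4)=0, max(0,0)=0, max(0,2)=2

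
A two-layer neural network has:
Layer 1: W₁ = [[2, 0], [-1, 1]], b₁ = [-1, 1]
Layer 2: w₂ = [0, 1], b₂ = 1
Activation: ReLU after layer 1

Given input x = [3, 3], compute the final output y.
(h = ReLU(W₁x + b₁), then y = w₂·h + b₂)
y = 2

Layer 1 pre-activation: z₁ = [5, 1]
After ReLU: h = [5, 1]
Layer 2 output: y = 0×5 + 1×1 + 1 = 2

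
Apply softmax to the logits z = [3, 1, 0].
p = [0.8438, 0.1142, 0.042]

exp(z) = [20.09, 2.718, 1]
Sum = 23.8
p = [0.8438, 0.1142, 0.042]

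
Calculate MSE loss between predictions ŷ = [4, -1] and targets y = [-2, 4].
MSE = 30.5

MSE = (1/2)((4--2)² + (-1-4)²) = (1/2)(36 + 25) = 30.5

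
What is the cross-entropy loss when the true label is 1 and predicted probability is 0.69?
L = 0.3711

L = -1·log(0.69) - 0·log(0.31) = -log(0.69) = 0.3711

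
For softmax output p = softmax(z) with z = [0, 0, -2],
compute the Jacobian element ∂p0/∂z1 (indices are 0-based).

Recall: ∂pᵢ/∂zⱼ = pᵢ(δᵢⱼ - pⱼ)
∂p0/∂z1 = -0.2193

p = softmax(z) = [0.4683, 0.4683, 0.06338]
p0 = 0.4683, p1 = 0.4683

∂p0/∂z1 = -p0 × p1 = -0.4683 × 0.4683 = -0.2193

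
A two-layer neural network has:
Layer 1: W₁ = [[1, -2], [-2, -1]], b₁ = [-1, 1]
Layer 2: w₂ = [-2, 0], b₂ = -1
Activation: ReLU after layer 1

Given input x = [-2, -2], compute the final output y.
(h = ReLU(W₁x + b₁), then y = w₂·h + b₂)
y = -3

Layer 1 pre-activation: z₁ = [1, 7]
After ReLU: h = [1, 7]
Layer 2 output: y = -2×1 + 0×7 + -1 = -3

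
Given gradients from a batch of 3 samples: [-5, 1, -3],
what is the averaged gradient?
Average gradient = -2.333

Average = (1/3)(-5 + 1 + -3) = -7/3 = -2.333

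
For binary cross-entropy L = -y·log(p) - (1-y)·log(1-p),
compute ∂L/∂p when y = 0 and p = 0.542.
∂L/∂p = 2.183

∂L/∂p = -y/p + (1-y)/(1-p) = 0 + 1/0.458 = 2.183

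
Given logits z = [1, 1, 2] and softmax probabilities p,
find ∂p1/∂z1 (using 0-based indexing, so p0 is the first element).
∂p1/∂z1 = 0.167

p = softmax(z) = [0.2119, 0.2119, 0.5761]
p1 = 0.2119

∂p1/∂z1 = p1(1 - p1) = 0.2119 × (1 - 0.2119) = 0.167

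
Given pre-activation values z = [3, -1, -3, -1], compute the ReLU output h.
h = [3, 0, 0, 0]

ReLU applied element-wise: max(0,3)=3, max(0,-1)=0, max(0,-3)=0, max(0,-1)=0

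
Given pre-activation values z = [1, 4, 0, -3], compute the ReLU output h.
h = [1, 4, 0, 0]

ReLU applied element-wise: max(0,1)=1, max(0,4)=4, max(0,0)=0, max(0,-3)=0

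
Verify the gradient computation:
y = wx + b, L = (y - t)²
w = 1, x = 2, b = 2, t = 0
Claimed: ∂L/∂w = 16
Correct

y = (1)(2) + 2 = 4
∂L/∂y = 2(y - t) = 2(4 - 0) = 8
∂y/∂w = x = 2
∂L/∂w = 8 × 2 = 16

Claimed value: 16
Correct: The correct gradient is 16.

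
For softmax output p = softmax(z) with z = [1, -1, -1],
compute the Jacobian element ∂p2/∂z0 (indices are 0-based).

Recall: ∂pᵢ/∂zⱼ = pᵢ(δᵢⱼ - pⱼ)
∂p2/∂z0 = -0.08382

p = softmax(z) = [0.787, 0.1065, 0.1065]
p2 = 0.1065, p0 = 0.787

∂p2/∂z0 = -p2 × p0 = -0.1065 × 0.787 = -0.08382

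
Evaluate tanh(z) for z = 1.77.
0.9436

tanh(1.77) = (e^(1.77) - e^(-1.77))/(e^(1.77) + e^(-1.77)) = 0.9436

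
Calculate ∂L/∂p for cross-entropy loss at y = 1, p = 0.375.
∂L/∂p = -2.667

∂L/∂p = -y/p + (1-y)/(1-p) = -1/0.375 + 0 = -2.667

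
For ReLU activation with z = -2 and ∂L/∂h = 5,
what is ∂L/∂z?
∂L/∂z = 0

h = ReLU(-2) = 0
Since z < 0: ∂h/∂z = 0
∂L/∂z = ∂L/∂h · ∂h/∂z = 5 × 0 = 0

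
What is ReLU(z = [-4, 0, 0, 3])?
h = [0, 0, 0, 3]

ReLU applied element-wise: max(0,-4)=0, max(0,0)=0, max(0,0)=0, max(0,3)=3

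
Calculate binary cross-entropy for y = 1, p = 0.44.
L = 0.821

L = -1·log(0.44) - 0·log(0.56) = -log(0.44) = 0.821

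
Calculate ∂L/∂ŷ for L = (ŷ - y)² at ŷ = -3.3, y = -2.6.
∂L/∂ŷ = -1.4

∂L/∂ŷ = 2(ŷ - y) = 2(-3.3 - -2.6) = 2(-0.7) = -1.4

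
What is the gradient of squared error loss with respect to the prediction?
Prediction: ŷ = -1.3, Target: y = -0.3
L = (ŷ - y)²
∂L/∂ŷ = -2.0

∂L/∂ŷ = 2(ŷ - y) = 2(-1.3 - -0.3) = 2(-1.0) = -2.0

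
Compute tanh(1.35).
0.8741

tanh(1.35) = (e^(1.35) - e^(-1.35))/(e^(1.35) + e^(-1.35)) = 0.8741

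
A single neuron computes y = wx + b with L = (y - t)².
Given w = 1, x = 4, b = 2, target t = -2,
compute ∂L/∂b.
∂L/∂b = 16

y = wx + b = (1)(4) + 2 = 6
∂L/∂y = 2(y - t) = 2(6 - -2) = 16
∂y/∂b = 1
∂L/∂b = ∂L/∂y · ∂y/∂b = 16 × 1 = 16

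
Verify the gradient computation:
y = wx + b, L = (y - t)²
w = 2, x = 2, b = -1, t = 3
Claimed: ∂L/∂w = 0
Correct

y = (2)(2) + -1 = 3
∂L/∂y = 2(y - t) = 2(3 - 3) = 0
∂y/∂w = x = 2
∂L/∂w = 0 × 2 = 0

Claimed value: 0
Correct: The correct gradient is 0.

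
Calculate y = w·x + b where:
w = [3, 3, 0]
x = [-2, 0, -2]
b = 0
y = -6

y = (3)(-2) + (3)(0) + (0)(-2) + 0 = -6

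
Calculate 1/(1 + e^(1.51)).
0.1809

sigmoid(-1.51) = 1/(1 + e^(1.51)) = 1/(1 + 4.527) = 0.1809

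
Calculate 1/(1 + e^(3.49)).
0.0296

sigmoid(-3.49) = 1/(1 + e^(3.49)) = 1/(1 + 32.79) = 0.0296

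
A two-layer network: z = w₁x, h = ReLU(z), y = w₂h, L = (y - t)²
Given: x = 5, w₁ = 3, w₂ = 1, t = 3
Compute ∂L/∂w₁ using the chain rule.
∂L/∂w₁ = 120

Forward pass:
z = w₁x = 3×5 = 15
h = ReLU(15) = 15
y = w₂h = 1×15 = 15

Backward pass:
∂L/∂y = 2(y - t) = 2(15 - 3) = 24
∂y/∂h = w₂ = 1
∂h/∂z = 1 (ReLU derivative)
∂z/∂w₁ = x = 5

∂L/∂w₁ = 24 × 1 × 1 × 5 = 120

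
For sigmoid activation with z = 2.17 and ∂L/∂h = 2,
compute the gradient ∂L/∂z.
∂L/∂z = 0.184

σ(2.17) = 0.8975
σ'(2.17) = σ(2.17)(1 - σ(2.17)) = 0.8975 × 0.1025 = 0.09198
∂L/∂z = ∂L/∂h · σ'(z) = 2 × 0.09198 = 0.184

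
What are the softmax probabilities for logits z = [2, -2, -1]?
p = [0.9362, 0.0171, 0.0466]

exp(z) = [7.389, 0.1353, 0.3679]
Sum = 7.892
p = [0.9362, 0.0171, 0.0466]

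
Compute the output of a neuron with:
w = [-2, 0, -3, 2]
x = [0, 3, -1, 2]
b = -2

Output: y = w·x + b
y = 5

y = (-2)(0) + (0)(3) + (-3)(-1) + (2)(2) + -2 = 5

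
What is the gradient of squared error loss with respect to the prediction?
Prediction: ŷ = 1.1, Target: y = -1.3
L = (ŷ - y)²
∂L/∂ŷ = 4.8

∂L/∂ŷ = 2(ŷ - y) = 2(1.1 - -1.3) = 2(2.4) = 4.8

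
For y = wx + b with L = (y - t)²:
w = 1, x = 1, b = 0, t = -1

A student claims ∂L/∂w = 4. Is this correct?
Correct

y = (1)(1) + 0 = 1
∂L/∂y = 2(y - t) = 2(1 - -1) = 4
∂y/∂w = x = 1
∂L/∂w = 4 × 1 = 4

Claimed value: 4
Correct: The correct gradient is 4.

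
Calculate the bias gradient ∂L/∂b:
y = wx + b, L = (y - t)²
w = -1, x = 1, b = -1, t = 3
∂L/∂b = -10

y = wx + b = (-1)(1) + -1 = -2
∂L/∂y = 2(y - t) = 2(-2 - 3) = -10
∂y/∂b = 1
∂L/∂b = ∂L/∂y · ∂y/∂b = -10 × 1 = -10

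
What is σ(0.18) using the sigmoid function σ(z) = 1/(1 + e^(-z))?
0.5449

sigmoid(0.18) = 1/(1 + e^(-0.18)) = 1/(1 + 0.8353) = 0.5449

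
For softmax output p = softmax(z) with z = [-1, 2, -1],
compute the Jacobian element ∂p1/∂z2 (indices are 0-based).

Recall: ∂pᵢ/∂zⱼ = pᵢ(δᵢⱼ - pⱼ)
∂p1/∂z2 = -0.04118

p = softmax(z) = [0.04528, 0.9094, 0.04528]
p1 = 0.9094, p2 = 0.04528

∂p1/∂z2 = -p1 × p2 = -0.9094 × 0.04528 = -0.04118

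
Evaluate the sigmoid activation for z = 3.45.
0.9692

sigmoid(3.45) = 1/(1 + e^(-3.45)) = 1/(1 + 0.03175) = 0.9692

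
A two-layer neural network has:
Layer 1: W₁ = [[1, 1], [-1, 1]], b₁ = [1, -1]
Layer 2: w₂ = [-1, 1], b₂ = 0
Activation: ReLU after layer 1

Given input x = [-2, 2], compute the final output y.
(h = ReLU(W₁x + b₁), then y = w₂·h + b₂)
y = 2

Layer 1 pre-activation: z₁ = [1, 3]
After ReLU: h = [1, 3]
Layer 2 output: y = -1×1 + 1×3 + 0 = 2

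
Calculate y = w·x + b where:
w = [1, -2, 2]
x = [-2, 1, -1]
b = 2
y = -4

y = (1)(-2) + (-2)(1) + (2)(-1) + 2 = -4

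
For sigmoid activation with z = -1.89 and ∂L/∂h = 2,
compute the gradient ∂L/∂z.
∂L/∂z = 0.228

σ(-1.89) = 0.1312
σ'(-1.89) = σ(-1.89)(1 - σ(-1.89)) = 0.1312 × 0.8688 = 0.114
∂L/∂z = ∂L/∂h · σ'(z) = 2 × 0.114 = 0.228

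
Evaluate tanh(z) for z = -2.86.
-0.9935

tanh(-2.86) = (e^(-2.86) - e^(2.86))/(e^(-2.86) + e^(2.86)) = -0.9935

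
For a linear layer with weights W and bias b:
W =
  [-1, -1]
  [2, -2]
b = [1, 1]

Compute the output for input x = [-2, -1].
y = [4, -1]

Wx = [-1×-2 + -1×-1, 2×-2 + -2×-1]
   = [3, -2]
y = Wx + b = [3 + 1, -2 + 1] = [4, -1]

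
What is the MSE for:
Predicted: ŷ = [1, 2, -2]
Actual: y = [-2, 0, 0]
MSE = 5.667

MSE = (1/3)((1--2)² + (2-0)² + (-2-0)²) = (1/3)(9 + 4 + 4) = 5.667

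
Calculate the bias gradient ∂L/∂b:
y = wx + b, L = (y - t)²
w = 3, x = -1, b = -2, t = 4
∂L/∂b = -18

y = wx + b = (3)(-1) + -2 = -5
∂L/∂y = 2(y - t) = 2(-5 - 4) = -18
∂y/∂b = 1
∂L/∂b = ∂L/∂y · ∂y/∂b = -18 × 1 = -18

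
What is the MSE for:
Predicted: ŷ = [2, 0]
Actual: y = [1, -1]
MSE = 1

MSE = (1/2)((2-1)² + (0--1)²) = (1/2)(1 + 1) = 1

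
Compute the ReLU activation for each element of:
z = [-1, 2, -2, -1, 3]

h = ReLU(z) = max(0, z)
h = [0, 2, 0, 0, 3]

ReLU applied element-wise: max(0,-1)=0, max(0,2)=2, max(0,-2)=0, max(0,-1)=0, max(0,3)=3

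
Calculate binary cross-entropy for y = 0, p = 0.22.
L = 0.2485

L = -0·log(0.22) - 1·log(0.78) = -log(0.78) = 0.2485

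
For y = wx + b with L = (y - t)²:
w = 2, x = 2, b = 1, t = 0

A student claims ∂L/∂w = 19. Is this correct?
Incorrect

y = (2)(2) + 1 = 5
∂L/∂y = 2(y - t) = 2(5 - 0) = 10
∂y/∂w = x = 2
∂L/∂w = 10 × 2 = 20

Claimed value: 19
Incorrect: The correct gradient is 20.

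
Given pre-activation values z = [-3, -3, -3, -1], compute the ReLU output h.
h = [0, 0, 0, 0]

ReLU applied element-wise: max(0,-3)=0, max(0,-3)=0, max(0,-3)=0, max(0,-1)=0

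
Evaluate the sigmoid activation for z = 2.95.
0.9503

sigmoid(2.95) = 1/(1 + e^(-2.95)) = 1/(1 + 0.05234) = 0.9503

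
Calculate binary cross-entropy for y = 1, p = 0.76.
L = 0.2744

L = -1·log(0.76) - 0·log(0.24) = -log(0.76) = 0.2744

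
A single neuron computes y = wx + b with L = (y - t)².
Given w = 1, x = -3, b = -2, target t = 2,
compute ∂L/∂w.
∂L/∂w = 42

y = wx + b = (1)(-3) + -2 = -5
∂L/∂y = 2(y - t) = 2(-5 - 2) = -14
∂y/∂w = x = -3
∂L/∂w = ∂L/∂y · ∂y/∂w = -14 × -3 = 42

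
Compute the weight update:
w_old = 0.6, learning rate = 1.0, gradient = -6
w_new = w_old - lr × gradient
w_new = 6.6

w_new = w - η·∂L/∂w = 0.6 - 1.0×(-6) = 0.6 - (-6) = 6.6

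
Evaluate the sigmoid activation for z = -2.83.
0.05572

sigmoid(-2.83) = 1/(1 + e^(2.83)) = 1/(1 + 16.95) = 0.05572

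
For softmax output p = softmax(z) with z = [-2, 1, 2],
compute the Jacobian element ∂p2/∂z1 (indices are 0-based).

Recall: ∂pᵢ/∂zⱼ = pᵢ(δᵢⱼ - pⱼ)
∂p2/∂z1 = -0.1915

p = softmax(z) = [0.01321, 0.2654, 0.7214]
p2 = 0.7214, p1 = 0.2654

∂p2/∂z1 = -p2 × p1 = -0.7214 × 0.2654 = -0.1915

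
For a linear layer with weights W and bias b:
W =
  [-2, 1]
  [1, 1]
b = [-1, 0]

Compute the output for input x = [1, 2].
y = [-1, 3]

Wx = [-2×1 + 1×2, 1×1 + 1×2]
   = [0, 3]
y = Wx + b = [0 + -1, 3 + 0] = [-1, 3]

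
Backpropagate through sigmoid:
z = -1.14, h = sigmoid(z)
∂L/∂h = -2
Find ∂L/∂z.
∂L/∂z = -0.3672

σ(-1.14) = 0.2423
σ'(-1.14) = σ(-1.14)(1 - σ(-1.14)) = 0.2423 × 0.7577 = 0.1836
∂L/∂z = ∂L/∂h · σ'(z) = -2 × 0.1836 = -0.3672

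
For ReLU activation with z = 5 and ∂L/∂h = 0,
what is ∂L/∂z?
∂L/∂z = 0

h = ReLU(5) = 5
Since z > 0: ∂h/∂z = 1
∂L/∂z = ∂L/∂h · ∂h/∂z = 0 × 1 = 0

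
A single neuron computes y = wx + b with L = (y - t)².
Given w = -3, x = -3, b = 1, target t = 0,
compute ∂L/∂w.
∂L/∂w = -60

y = wx + b = (-3)(-3) + 1 = 10
∂L/∂y = 2(y - t) = 2(10 - 0) = 20
∂y/∂w = x = -3
∂L/∂w = ∂L/∂y · ∂y/∂w = 20 × -3 = -60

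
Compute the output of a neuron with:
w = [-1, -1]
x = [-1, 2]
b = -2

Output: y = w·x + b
y = -3

y = (-1)(-1) + (-1)(2) + -2 = -3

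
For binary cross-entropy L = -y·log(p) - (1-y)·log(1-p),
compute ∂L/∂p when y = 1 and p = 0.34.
∂L/∂p = -2.941

∂L/∂p = -y/p + (1-y)/(1-p) = -1/0.34 + 0 = -2.941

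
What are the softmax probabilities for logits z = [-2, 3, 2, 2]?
p = [0.0039, 0.5739, 0.2111, 0.2111]

exp(z) = [0.1353, 20.09, 7.389, 7.389]
Sum = 35
p = [0.0039, 0.5739, 0.2111, 0.2111]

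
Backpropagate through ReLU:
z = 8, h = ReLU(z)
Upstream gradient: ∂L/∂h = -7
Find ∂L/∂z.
∂L/∂z = -7

h = ReLU(8) = 8
Since z > 0: ∂h/∂z = 1
∂L/∂z = ∂L/∂h · ∂h/∂z = -7 × 1 = -7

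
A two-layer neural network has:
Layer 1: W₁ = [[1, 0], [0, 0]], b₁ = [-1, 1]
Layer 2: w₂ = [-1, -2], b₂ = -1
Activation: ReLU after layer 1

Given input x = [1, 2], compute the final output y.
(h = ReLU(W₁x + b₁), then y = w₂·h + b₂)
y = -3

Layer 1 pre-activation: z₁ = [0, 1]
After ReLU: h = [0, 1]
Layer 2 output: y = -1×0 + -2×1 + -1 = -3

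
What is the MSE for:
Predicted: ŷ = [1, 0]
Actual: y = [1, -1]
MSE = 0.5

MSE = (1/2)((1-1)² + (0--1)²) = (1/2)(0 + 1) = 0.5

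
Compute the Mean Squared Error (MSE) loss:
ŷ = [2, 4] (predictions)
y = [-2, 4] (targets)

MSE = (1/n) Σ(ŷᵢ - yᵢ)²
MSE = 8

MSE = (1/2)((2--2)² + (4-4)²) = (1/2)(16 + 0) = 8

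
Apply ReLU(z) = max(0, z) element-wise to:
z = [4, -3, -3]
h = [4, 0, 0]

ReLU applied element-wise: max(0,4)=4, max(0,-3)=0, max(0,-3)=0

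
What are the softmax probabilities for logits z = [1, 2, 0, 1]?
p = [0.1966, 0.5344, 0.0723, 0.1966]

exp(z) = [2.718, 7.389, 1, 2.718]
Sum = 13.83
p = [0.1966, 0.5344, 0.0723, 0.1966]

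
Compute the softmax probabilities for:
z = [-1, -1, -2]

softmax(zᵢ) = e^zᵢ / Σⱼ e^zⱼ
p = [0.4223, 0.4223, 0.1554]

exp(z) = [0.3679, 0.3679, 0.1353]
Sum = 0.8711
p = [0.4223, 0.4223, 0.1554]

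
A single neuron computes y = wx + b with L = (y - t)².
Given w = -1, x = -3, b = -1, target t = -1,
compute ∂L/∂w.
∂L/∂w = -18

y = wx + b = (-1)(-3) + -1 = 2
∂L/∂y = 2(y - t) = 2(2 - -1) = 6
∂y/∂w = x = -3
∂L/∂w = ∂L/∂y · ∂y/∂w = 6 × -3 = -18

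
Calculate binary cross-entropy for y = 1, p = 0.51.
L = 0.6733

L = -1·log(0.51) - 0·log(0.49) = -log(0.51) = 0.6733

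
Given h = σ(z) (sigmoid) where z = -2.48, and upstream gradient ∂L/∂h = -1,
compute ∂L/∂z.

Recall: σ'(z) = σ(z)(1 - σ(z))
∂L/∂z = -0.0713

σ(-2.48) = 0.07727
σ'(-2.48) = σ(-2.48)(1 - σ(-2.48)) = 0.07727 × 0.9227 = 0.0713
∂L/∂z = ∂L/∂h · σ'(z) = -1 × 0.0713 = -0.0713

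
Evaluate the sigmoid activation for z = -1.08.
0.2535

sigmoid(-1.08) = 1/(1 + e^(1.08)) = 1/(1 + 2.945) = 0.2535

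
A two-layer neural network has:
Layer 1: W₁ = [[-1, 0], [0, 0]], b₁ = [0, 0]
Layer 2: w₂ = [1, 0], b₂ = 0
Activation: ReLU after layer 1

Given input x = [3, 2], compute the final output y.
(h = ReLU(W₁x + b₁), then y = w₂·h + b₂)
y = 0

Layer 1 pre-activation: z₁ = [-3, 0]
After ReLU: h = [0, 0]
Layer 2 output: y = 1×0 + 0×0 + 0 = 0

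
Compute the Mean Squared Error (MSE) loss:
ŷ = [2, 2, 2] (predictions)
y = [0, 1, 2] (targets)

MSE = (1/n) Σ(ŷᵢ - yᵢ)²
MSE = 1.667

MSE = (1/3)((2-0)² + (2-1)² + (2-2)²) = (1/3)(4 + 1 + 0) = 1.667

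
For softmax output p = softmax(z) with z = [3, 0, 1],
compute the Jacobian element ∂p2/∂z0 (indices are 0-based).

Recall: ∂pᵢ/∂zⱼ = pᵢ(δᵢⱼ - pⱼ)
∂p2/∂z0 = -0.09636

p = softmax(z) = [0.8438, 0.04201, 0.1142]
p2 = 0.1142, p0 = 0.8438

∂p2/∂z0 = -p2 × p0 = -0.1142 × 0.8438 = -0.09636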